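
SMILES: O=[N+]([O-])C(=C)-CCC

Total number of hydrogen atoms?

9

Hydrogens are implicit in SMILES; fill each atom to its normal valence:
  3 × C: 2 H each → 6
  1 × C: 3 H
  1 × C: no H
  1 × N (charge +1): no H
  1 × O: no H
  1 × O (charge -1): no H
  Total hydrogens = 9.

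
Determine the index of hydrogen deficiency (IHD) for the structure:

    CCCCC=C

Molecular formula from the SMILES: C6H12.
DoU = (2C + 2 + N − H − X)/2 = (2·6 + 2 + 0 − 12 − 0)/2 = 2/2 = 1.
(Structurally: 0 ring(s) + 1 π bond(s) = 1.)

1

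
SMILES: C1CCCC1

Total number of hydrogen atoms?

Hydrogens are implicit in SMILES; fill each atom to its normal valence:
  5 × C: 2 H each → 10
  Total hydrogens = 10.

10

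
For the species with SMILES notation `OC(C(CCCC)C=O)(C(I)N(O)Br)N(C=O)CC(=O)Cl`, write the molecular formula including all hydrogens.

C11H17BrClIN2O5

Heavy atoms from the SMILES: 1 Br, 11 C, 1 Cl, 1 I, 2 N, 5 O.
Implicit hydrogens by atom environment:
  4 × C: 2 H each → 8
  4 × C: 1 H each → 4
  3 × O: no H
  2 × C: no H
  2 × N: no H
  2 × O: 1 H each → 2
  1 × Br: no H
  1 × C: 3 H
  1 × Cl: no H
  1 × I: no H
  Total hydrogens = 17.
Molecular formula: C11H17BrClIN2O5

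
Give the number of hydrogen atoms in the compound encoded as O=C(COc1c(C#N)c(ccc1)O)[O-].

6

Hydrogens are implicit in SMILES; fill each atom to its normal valence:
  3 × C (aromatic): 1 H each → 3
  3 × C (aromatic): no H
  2 × C: no H
  2 × O: no H
  1 × C: 2 H
  1 × N: no H
  1 × O: 1 H
  1 × O (charge -1): no H
  Total hydrogens = 6.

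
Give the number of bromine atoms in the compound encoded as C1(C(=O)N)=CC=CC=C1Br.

1

The symbol for bromine appears 1 time in the SMILES.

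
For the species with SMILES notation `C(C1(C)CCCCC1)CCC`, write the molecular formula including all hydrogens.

C11H22

Heavy atoms from the SMILES: 11 C.
Implicit hydrogens by atom environment:
  8 × C: 2 H each → 16
  2 × C: 3 H each → 6
  1 × C: no H
  Total hydrogens = 22.
Molecular formula: C11H22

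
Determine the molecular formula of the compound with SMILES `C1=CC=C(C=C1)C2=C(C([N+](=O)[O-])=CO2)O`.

Heavy atoms from the SMILES: 10 C, 1 N, 4 O.
Implicit hydrogens by atom environment:
  6 × C (aromatic): 1 H each → 6
  4 × C (aromatic): no H
  1 × N (charge +1): no H
  1 × O: 1 H
  1 × O (aromatic): no H
  1 × O: no H
  1 × O (charge -1): no H
  Total hydrogens = 7.
Molecular formula: C10H7NO4

C10H7NO4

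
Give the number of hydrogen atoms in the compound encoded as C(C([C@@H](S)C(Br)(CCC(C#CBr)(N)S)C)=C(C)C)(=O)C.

Hydrogens are implicit in SMILES; fill each atom to its normal valence:
  7 × C: no H
  4 × C: 3 H each → 12
  2 × Br: no H
  2 × C: 2 H each → 4
  2 × S: 1 H each → 2
  1 × C: 1 H
  1 × N: 2 H
  1 × O: no H
  Total hydrogens = 21.

21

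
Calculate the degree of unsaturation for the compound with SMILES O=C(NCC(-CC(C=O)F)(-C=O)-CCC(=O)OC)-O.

Molecular formula from the SMILES: C11H16FNO6.
DoU = (2C + 2 + N − H − X)/2 = (2·11 + 2 + 1 − 16 − 1)/2 = 8/2 = 4.
(Structurally: 0 ring(s) + 4 π bond(s) = 4.)

4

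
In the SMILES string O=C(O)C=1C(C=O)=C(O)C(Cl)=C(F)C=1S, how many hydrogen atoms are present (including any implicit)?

4

Hydrogens are implicit in SMILES; fill each atom to its normal valence:
  6 × C (aromatic): no H
  2 × O: 1 H each → 2
  2 × O: no H
  1 × C: 1 H
  1 × C: no H
  1 × Cl: no H
  1 × F: no H
  1 × S: 1 H
  Total hydrogens = 4.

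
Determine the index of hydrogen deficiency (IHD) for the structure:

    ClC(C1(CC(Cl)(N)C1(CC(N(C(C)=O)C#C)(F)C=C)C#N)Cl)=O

8

Molecular formula from the SMILES: C14H13Cl3FN3O2.
DoU = (2C + 2 + N − H − X)/2 = (2·14 + 2 + 3 − 13 − 4)/2 = 16/2 = 8.
(Structurally: 1 ring(s) + 7 π bond(s) = 8.)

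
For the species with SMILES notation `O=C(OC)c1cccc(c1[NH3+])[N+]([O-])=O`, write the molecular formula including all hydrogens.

C8H9N2O4+

Heavy atoms from the SMILES: 8 C, 2 N, 4 O.
Implicit hydrogens by atom environment:
  3 × C (aromatic): 1 H each → 3
  3 × C (aromatic): no H
  3 × O: no H
  1 × C: 3 H
  1 × C: no H
  1 × N (charge +1): 3 H
  1 × N (charge +1): no H
  1 × O (charge -1): no H
  Total hydrogens = 9.
Net charge +1.
Molecular formula: C8H9N2O4+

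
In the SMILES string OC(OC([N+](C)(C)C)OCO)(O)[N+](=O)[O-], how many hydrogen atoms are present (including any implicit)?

Hydrogens are implicit in SMILES; fill each atom to its normal valence:
  3 × C: 3 H each → 9
  3 × O: 1 H each → 3
  3 × O: no H
  2 × N (charge +1): no H
  1 × C: 2 H
  1 × C: 1 H
  1 × C: no H
  1 × O (charge -1): no H
  Total hydrogens = 15.

15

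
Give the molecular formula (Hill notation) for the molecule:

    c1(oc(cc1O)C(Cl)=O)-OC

C6H5ClO4

Heavy atoms from the SMILES: 6 C, 1 Cl, 4 O.
Implicit hydrogens by atom environment:
  3 × C (aromatic): no H
  2 × O: no H
  1 × C: 3 H
  1 × C (aromatic): 1 H
  1 × C: no H
  1 × Cl: no H
  1 × O: 1 H
  1 × O (aromatic): no H
  Total hydrogens = 5.
Molecular formula: C6H5ClO4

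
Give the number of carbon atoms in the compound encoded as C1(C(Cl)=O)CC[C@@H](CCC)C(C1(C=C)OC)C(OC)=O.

The symbol for carbon appears 15 times in the SMILES. (Cl is a single chlorine, not C + l.)

15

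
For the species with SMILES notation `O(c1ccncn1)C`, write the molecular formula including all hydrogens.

Heavy atoms from the SMILES: 5 C, 2 N, 1 O.
Implicit hydrogens by atom environment:
  3 × C (aromatic): 1 H each → 3
  2 × N (aromatic): no H
  1 × C: 3 H
  1 × C (aromatic): no H
  1 × O: no H
  Total hydrogens = 6.
Molecular formula: C5H6N2O

C5H6N2O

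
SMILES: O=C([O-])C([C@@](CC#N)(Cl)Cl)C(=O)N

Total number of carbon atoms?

6

The symbol for carbon appears 6 times in the SMILES. (Cl is a single chlorine, not C + l.)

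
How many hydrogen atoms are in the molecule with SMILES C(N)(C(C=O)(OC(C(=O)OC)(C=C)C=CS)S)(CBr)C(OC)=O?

18

Hydrogens are implicit in SMILES; fill each atom to its normal valence:
  6 × O: no H
  5 × C: no H
  4 × C: 1 H each → 4
  2 × C: 3 H each → 6
  2 × C: 2 H each → 4
  2 × S: 1 H each → 2
  1 × Br: no H
  1 × N: 2 H
  Total hydrogens = 18.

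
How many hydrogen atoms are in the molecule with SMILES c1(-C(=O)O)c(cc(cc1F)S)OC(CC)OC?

Hydrogens are implicit in SMILES; fill each atom to its normal valence:
  4 × C (aromatic): no H
  3 × O: no H
  2 × C: 3 H each → 6
  2 × C (aromatic): 1 H each → 2
  1 × C: 2 H
  1 × C: 1 H
  1 × C: no H
  1 × F: no H
  1 × O: 1 H
  1 × S: 1 H
  Total hydrogens = 13.

13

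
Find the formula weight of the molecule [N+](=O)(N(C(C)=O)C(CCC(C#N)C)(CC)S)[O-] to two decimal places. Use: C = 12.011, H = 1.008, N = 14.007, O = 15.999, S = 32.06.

Molecular formula: C10H17N3O3S.
M = 10×12.011 + 17×1.008 + 3×14.007 + 3×15.999 + 1×32.06 = 259.32 g/mol.

259.32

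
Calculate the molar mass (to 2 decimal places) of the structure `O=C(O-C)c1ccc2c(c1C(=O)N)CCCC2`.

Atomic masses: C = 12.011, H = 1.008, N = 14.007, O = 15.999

233.27

Molecular formula: C13H15NO3.
M = 13×12.011 + 15×1.008 + 1×14.007 + 3×15.999 = 233.27 g/mol.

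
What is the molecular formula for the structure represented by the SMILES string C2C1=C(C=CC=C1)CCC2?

C10H12

Heavy atoms from the SMILES: 10 C.
Implicit hydrogens by atom environment:
  4 × C: 2 H each → 8
  4 × C (aromatic): 1 H each → 4
  2 × C (aromatic): no H
  Total hydrogens = 12.
Molecular formula: C10H12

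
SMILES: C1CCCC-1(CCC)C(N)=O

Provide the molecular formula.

C9H17NO

Heavy atoms from the SMILES: 9 C, 1 N, 1 O.
Implicit hydrogens by atom environment:
  6 × C: 2 H each → 12
  2 × C: no H
  1 × C: 3 H
  1 × N: 2 H
  1 × O: no H
  Total hydrogens = 17.
Molecular formula: C9H17NO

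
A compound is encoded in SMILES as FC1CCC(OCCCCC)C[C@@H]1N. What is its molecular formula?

C11H22FNO

Heavy atoms from the SMILES: 11 C, 1 F, 1 N, 1 O.
Implicit hydrogens by atom environment:
  7 × C: 2 H each → 14
  3 × C: 1 H each → 3
  1 × C: 3 H
  1 × F: no H
  1 × N: 2 H
  1 × O: no H
  Total hydrogens = 22.
Molecular formula: C11H22FNO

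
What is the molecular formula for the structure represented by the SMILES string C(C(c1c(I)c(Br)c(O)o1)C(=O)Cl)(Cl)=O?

C7H2BrCl2IO4

Heavy atoms from the SMILES: 1 Br, 7 C, 2 Cl, 1 I, 4 O.
Implicit hydrogens by atom environment:
  4 × C (aromatic): no H
  2 × C: no H
  2 × Cl: no H
  2 × O: no H
  1 × Br: no H
  1 × C: 1 H
  1 × I: no H
  1 × O: 1 H
  1 × O (aromatic): no H
  Total hydrogens = 2.
Molecular formula: C7H2BrCl2IO4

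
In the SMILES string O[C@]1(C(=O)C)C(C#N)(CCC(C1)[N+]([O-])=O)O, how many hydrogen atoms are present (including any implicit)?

12

Hydrogens are implicit in SMILES; fill each atom to its normal valence:
  4 × C: no H
  3 × C: 2 H each → 6
  2 × O: 1 H each → 2
  2 × O: no H
  1 × C: 3 H
  1 × C: 1 H
  1 × N (charge +1): no H
  1 × N: no H
  1 × O (charge -1): no H
  Total hydrogens = 12.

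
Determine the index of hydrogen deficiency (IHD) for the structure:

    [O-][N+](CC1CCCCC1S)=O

2

Molecular formula from the SMILES: C7H13NO2S.
DoU = (2C + 2 + N − H − X)/2 = (2·7 + 2 + 1 − 13 − 0)/2 = 4/2 = 2.
(Structurally: 1 ring(s) + 1 π bond(s) = 2.)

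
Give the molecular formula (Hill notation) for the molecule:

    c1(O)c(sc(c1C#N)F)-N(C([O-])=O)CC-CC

Heavy atoms from the SMILES: 10 C, 1 F, 2 N, 3 O, 1 S.
Implicit hydrogens by atom environment:
  4 × C (aromatic): no H
  3 × C: 2 H each → 6
  2 × C: no H
  2 × N: no H
  1 × C: 3 H
  1 × F: no H
  1 × O: 1 H
  1 × O: no H
  1 × O (charge -1): no H
  1 × S (aromatic): no H
  Total hydrogens = 10.
Net charge -1.
Molecular formula: C10H10FN2O3S-

C10H10FN2O3S-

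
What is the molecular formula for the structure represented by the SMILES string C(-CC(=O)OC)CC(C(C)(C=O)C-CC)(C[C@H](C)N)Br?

C15H28BrNO3

Heavy atoms from the SMILES: 1 Br, 15 C, 1 N, 3 O.
Implicit hydrogens by atom environment:
  6 × C: 2 H each → 12
  4 × C: 3 H each → 12
  3 × C: no H
  3 × O: no H
  2 × C: 1 H each → 2
  1 × Br: no H
  1 × N: 2 H
  Total hydrogens = 28.
Molecular formula: C15H28BrNO3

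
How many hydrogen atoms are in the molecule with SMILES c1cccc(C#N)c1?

5

Hydrogens are implicit in SMILES; fill each atom to its normal valence:
  5 × C (aromatic): 1 H each → 5
  1 × C (aromatic): no H
  1 × C: no H
  1 × N: no H
  Total hydrogens = 5.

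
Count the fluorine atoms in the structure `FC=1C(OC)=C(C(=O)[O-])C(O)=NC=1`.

The symbol for fluorine appears 1 time in the SMILES.

1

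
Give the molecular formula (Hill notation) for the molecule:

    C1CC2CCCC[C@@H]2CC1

Heavy atoms from the SMILES: 10 C.
Implicit hydrogens by atom environment:
  8 × C: 2 H each → 16
  2 × C: 1 H each → 2
  Total hydrogens = 18.
Molecular formula: C10H18

C10H18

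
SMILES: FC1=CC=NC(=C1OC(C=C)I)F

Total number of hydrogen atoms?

Hydrogens are implicit in SMILES; fill each atom to its normal valence:
  3 × C (aromatic): no H
  2 × C (aromatic): 1 H each → 2
  2 × C: 1 H each → 2
  2 × F: no H
  1 × C: 2 H
  1 × I: no H
  1 × N (aromatic): no H
  1 × O: no H
  Total hydrogens = 6.

6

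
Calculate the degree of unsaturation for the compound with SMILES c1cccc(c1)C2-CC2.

Molecular formula from the SMILES: C9H10.
DoU = (2C + 2 + N − H − X)/2 = (2·9 + 2 + 0 − 10 − 0)/2 = 10/2 = 5.
(Structurally: 2 ring(s) + 3 π bond(s) = 5.)

5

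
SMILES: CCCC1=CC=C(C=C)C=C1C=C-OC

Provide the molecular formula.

C14H18O

Heavy atoms from the SMILES: 14 C, 1 O.
Implicit hydrogens by atom environment:
  3 × C: 2 H each → 6
  3 × C (aromatic): 1 H each → 3
  3 × C: 1 H each → 3
  3 × C (aromatic): no H
  2 × C: 3 H each → 6
  1 × O: no H
  Total hydrogens = 18.
Molecular formula: C14H18O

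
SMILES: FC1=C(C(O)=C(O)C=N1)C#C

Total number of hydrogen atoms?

4

Hydrogens are implicit in SMILES; fill each atom to its normal valence:
  4 × C (aromatic): no H
  2 × O: 1 H each → 2
  1 × C (aromatic): 1 H
  1 × C: 1 H
  1 × C: no H
  1 × F: no H
  1 × N (aromatic): no H
  Total hydrogens = 4.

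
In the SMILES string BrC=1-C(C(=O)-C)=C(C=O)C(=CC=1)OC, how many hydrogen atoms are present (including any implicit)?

9

Hydrogens are implicit in SMILES; fill each atom to its normal valence:
  4 × C (aromatic): no H
  3 × O: no H
  2 × C: 3 H each → 6
  2 × C (aromatic): 1 H each → 2
  1 × Br: no H
  1 × C: 1 H
  1 × C: no H
  Total hydrogens = 9.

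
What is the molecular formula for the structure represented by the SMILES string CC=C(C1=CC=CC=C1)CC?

Heavy atoms from the SMILES: 11 C.
Implicit hydrogens by atom environment:
  5 × C (aromatic): 1 H each → 5
  2 × C: 3 H each → 6
  1 × C: 2 H
  1 × C: 1 H
  1 × C: no H
  1 × C (aromatic): no H
  Total hydrogens = 14.
Molecular formula: C11H14

C11H14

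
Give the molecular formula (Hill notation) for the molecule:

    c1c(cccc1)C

Heavy atoms from the SMILES: 7 C.
Implicit hydrogens by atom environment:
  5 × C (aromatic): 1 H each → 5
  1 × C: 3 H
  1 × C (aromatic): no H
  Total hydrogens = 8.
Molecular formula: C7H8

C7H8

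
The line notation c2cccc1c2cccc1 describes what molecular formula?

C10H8

Heavy atoms from the SMILES: 10 C.
Implicit hydrogens by atom environment:
  8 × C (aromatic): 1 H each → 8
  2 × C (aromatic): no H
  Total hydrogens = 8.
Molecular formula: C10H8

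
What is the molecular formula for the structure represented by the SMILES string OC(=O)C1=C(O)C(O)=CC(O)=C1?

Heavy atoms from the SMILES: 7 C, 5 O.
Implicit hydrogens by atom environment:
  4 × C (aromatic): no H
  4 × O: 1 H each → 4
  2 × C (aromatic): 1 H each → 2
  1 × C: no H
  1 × O: no H
  Total hydrogens = 6.
Molecular formula: C7H6O5

C7H6O5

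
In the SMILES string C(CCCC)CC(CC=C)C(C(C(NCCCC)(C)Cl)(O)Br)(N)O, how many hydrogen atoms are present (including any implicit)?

36

Hydrogens are implicit in SMILES; fill each atom to its normal valence:
  10 × C: 2 H each → 20
  3 × C: 3 H each → 9
  3 × C: no H
  2 × C: 1 H each → 2
  2 × O: 1 H each → 2
  1 × Br: no H
  1 × Cl: no H
  1 × N: 2 H
  1 × N: 1 H
  Total hydrogens = 36.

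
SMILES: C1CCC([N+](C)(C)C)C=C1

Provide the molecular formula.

C9H18N+

Heavy atoms from the SMILES: 9 C, 1 N.
Implicit hydrogens by atom environment:
  3 × C: 3 H each → 9
  3 × C: 2 H each → 6
  3 × C: 1 H each → 3
  1 × N (charge +1): no H
  Total hydrogens = 18.
Net charge +1.
Molecular formula: C9H18N+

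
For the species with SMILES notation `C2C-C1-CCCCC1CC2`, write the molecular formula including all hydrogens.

Heavy atoms from the SMILES: 10 C.
Implicit hydrogens by atom environment:
  8 × C: 2 H each → 16
  2 × C: 1 H each → 2
  Total hydrogens = 18.
Molecular formula: C10H18

C10H18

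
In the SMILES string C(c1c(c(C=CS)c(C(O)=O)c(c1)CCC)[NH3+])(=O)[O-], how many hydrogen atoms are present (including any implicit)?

Hydrogens are implicit in SMILES; fill each atom to its normal valence:
  5 × C (aromatic): no H
  2 × C: 2 H each → 4
  2 × C: 1 H each → 2
  2 × C: no H
  2 × O: no H
  1 × C: 3 H
  1 × C (aromatic): 1 H
  1 × N (charge +1): 3 H
  1 × O: 1 H
  1 × O (charge -1): no H
  1 × S: 1 H
  Total hydrogens = 15.

15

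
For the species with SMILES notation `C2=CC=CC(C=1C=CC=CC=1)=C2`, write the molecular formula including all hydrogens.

Heavy atoms from the SMILES: 12 C.
Implicit hydrogens by atom environment:
  10 × C (aromatic): 1 H each → 10
  2 × C (aromatic): no H
  Total hydrogens = 10.
Molecular formula: C12H10

C12H10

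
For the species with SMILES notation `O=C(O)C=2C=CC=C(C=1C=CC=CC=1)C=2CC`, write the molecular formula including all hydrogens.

C15H14O2

Heavy atoms from the SMILES: 15 C, 2 O.
Implicit hydrogens by atom environment:
  8 × C (aromatic): 1 H each → 8
  4 × C (aromatic): no H
  1 × C: 3 H
  1 × C: 2 H
  1 × C: no H
  1 × O: 1 H
  1 × O: no H
  Total hydrogens = 14.
Molecular formula: C15H14O2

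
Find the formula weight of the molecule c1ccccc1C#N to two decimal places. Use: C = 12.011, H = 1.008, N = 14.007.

Molecular formula: C7H5N.
M = 7×12.011 + 5×1.008 + 1×14.007 = 103.12 g/mol.

103.12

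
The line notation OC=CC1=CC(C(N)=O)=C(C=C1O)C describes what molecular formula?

C10H11NO3

Heavy atoms from the SMILES: 10 C, 1 N, 3 O.
Implicit hydrogens by atom environment:
  4 × C (aromatic): no H
  2 × C (aromatic): 1 H each → 2
  2 × C: 1 H each → 2
  2 × O: 1 H each → 2
  1 × C: 3 H
  1 × C: no H
  1 × N: 2 H
  1 × O: no H
  Total hydrogens = 11.
Molecular formula: C10H11NO3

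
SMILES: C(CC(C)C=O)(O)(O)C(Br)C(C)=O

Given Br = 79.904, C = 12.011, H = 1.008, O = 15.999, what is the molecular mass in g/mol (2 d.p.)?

Molecular formula: C8H13BrO4.
M = 1×79.904 + 8×12.011 + 13×1.008 + 4×15.999 = 253.09 g/mol.

253.09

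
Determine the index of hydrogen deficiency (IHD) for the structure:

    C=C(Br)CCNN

Molecular formula from the SMILES: C4H9BrN2.
DoU = (2C + 2 + N − H − X)/2 = (2·4 + 2 + 2 − 9 − 1)/2 = 2/2 = 1.
(Structurally: 0 ring(s) + 1 π bond(s) = 1.)

1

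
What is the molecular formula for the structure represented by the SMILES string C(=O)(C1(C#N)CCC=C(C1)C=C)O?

Heavy atoms from the SMILES: 10 C, 1 N, 2 O.
Implicit hydrogens by atom environment:
  4 × C: 2 H each → 8
  4 × C: no H
  2 × C: 1 H each → 2
  1 × N: no H
  1 × O: 1 H
  1 × O: no H
  Total hydrogens = 11.
Molecular formula: C10H11NO2

C10H11NO2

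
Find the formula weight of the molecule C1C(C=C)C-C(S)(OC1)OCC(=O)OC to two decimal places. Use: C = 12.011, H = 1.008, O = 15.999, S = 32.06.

Molecular formula: C10H16O4S.
M = 10×12.011 + 16×1.008 + 4×15.999 + 1×32.06 = 232.29 g/mol.

232.29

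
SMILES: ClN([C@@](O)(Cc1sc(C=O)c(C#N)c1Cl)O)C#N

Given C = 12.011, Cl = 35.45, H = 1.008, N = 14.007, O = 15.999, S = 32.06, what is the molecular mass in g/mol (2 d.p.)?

Molecular formula: C9H5Cl2N3O3S.
M = 9×12.011 + 2×35.45 + 5×1.008 + 3×14.007 + 3×15.999 + 1×32.06 = 306.12 g/mol.

306.12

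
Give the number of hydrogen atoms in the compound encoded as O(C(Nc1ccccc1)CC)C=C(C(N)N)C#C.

19

Hydrogens are implicit in SMILES; fill each atom to its normal valence:
  5 × C (aromatic): 1 H each → 5
  4 × C: 1 H each → 4
  2 × C: no H
  2 × N: 2 H each → 4
  1 × C: 3 H
  1 × C: 2 H
  1 × C (aromatic): no H
  1 × N: 1 H
  1 × O: no H
  Total hydrogens = 19.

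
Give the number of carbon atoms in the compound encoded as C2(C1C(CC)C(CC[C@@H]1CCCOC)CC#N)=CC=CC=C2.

20

The symbol for carbon appears 20 times in the SMILES.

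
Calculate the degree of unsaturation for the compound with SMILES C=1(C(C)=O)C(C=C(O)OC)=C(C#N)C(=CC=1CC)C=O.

9

Molecular formula from the SMILES: C15H15NO4.
DoU = (2C + 2 + N − H − X)/2 = (2·15 + 2 + 1 − 15 − 0)/2 = 18/2 = 9.
(Structurally: 1 ring(s) + 8 π bond(s) = 9.)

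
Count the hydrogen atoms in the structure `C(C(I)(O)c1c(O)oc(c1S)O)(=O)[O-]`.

Hydrogens are implicit in SMILES; fill each atom to its normal valence:
  4 × C (aromatic): no H
  3 × O: 1 H each → 3
  2 × C: no H
  1 × I: no H
  1 × O (aromatic): no H
  1 × O: no H
  1 × O (charge -1): no H
  1 × S: 1 H
  Total hydrogens = 4.

4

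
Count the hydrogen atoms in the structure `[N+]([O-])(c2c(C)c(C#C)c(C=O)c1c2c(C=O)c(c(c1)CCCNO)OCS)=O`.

Hydrogens are implicit in SMILES; fill each atom to its normal valence:
  9 × C (aromatic): no H
  4 × C: 2 H each → 8
  4 × O: no H
  3 × C: 1 H each → 3
  1 × C: 3 H
  1 × C (aromatic): 1 H
  1 × C: no H
  1 × N: 1 H
  1 × N (charge +1): no H
  1 × O: 1 H
  1 × O (charge -1): no H
  1 × S: 1 H
  Total hydrogens = 18.

18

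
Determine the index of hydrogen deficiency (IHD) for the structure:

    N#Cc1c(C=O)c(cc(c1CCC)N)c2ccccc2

Molecular formula from the SMILES: C17H16N2O.
DoU = (2C + 2 + N − H − X)/2 = (2·17 + 2 + 2 − 16 − 0)/2 = 22/2 = 11.
(Structurally: 2 ring(s) + 9 π bond(s) = 11.)

11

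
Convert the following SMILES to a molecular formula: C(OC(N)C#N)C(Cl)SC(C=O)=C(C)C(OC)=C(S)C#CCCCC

Heavy atoms from the SMILES: 17 C, 1 Cl, 2 N, 3 O, 2 S.
Implicit hydrogens by atom environment:
  7 × C: no H
  4 × C: 2 H each → 8
  3 × C: 3 H each → 9
  3 × C: 1 H each → 3
  3 × O: no H
  1 × Cl: no H
  1 × N: 2 H
  1 × N: no H
  1 × S: 1 H
  1 × S: no H
  Total hydrogens = 23.
Molecular formula: C17H23ClN2O3S2

C17H23ClN2O3S2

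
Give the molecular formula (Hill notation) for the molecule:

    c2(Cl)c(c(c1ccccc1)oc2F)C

Heavy atoms from the SMILES: 11 C, 1 Cl, 1 F, 1 O.
Implicit hydrogens by atom environment:
  5 × C (aromatic): 1 H each → 5
  5 × C (aromatic): no H
  1 × C: 3 H
  1 × Cl: no H
  1 × F: no H
  1 × O (aromatic): no H
  Total hydrogens = 8.
Molecular formula: C11H8ClFO

C11H8ClFO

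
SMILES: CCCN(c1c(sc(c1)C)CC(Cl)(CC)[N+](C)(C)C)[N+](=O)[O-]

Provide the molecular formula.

Heavy atoms from the SMILES: 15 C, 1 Cl, 3 N, 2 O, 1 S.
Implicit hydrogens by atom environment:
  6 × C: 3 H each → 18
  4 × C: 2 H each → 8
  3 × C (aromatic): no H
  2 × N (charge +1): no H
  1 × C (aromatic): 1 H
  1 × C: no H
  1 × Cl: no H
  1 × N: no H
  1 × O: no H
  1 × O (charge -1): no H
  1 × S (aromatic): no H
  Total hydrogens = 27.
Net charge +1.
Molecular formula: C15H27ClN3O2S+

C15H27ClN3O2S+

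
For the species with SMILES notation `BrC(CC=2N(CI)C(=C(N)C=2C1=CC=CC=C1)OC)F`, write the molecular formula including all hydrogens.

C14H15BrFIN2O

Heavy atoms from the SMILES: 1 Br, 14 C, 1 F, 1 I, 2 N, 1 O.
Implicit hydrogens by atom environment:
  5 × C (aromatic): 1 H each → 5
  5 × C (aromatic): no H
  2 × C: 2 H each → 4
  1 × Br: no H
  1 × C: 3 H
  1 × C: 1 H
  1 × F: no H
  1 × I: no H
  1 × N: 2 H
  1 × N (aromatic): no H
  1 × O: no H
  Total hydrogens = 15.
Molecular formula: C14H15BrFIN2O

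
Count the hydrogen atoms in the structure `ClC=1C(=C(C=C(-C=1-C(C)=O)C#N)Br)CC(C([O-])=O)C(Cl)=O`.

7

Hydrogens are implicit in SMILES; fill each atom to its normal valence:
  5 × C (aromatic): no H
  4 × C: no H
  3 × O: no H
  2 × Cl: no H
  1 × Br: no H
  1 × C: 3 H
  1 × C: 2 H
  1 × C (aromatic): 1 H
  1 × C: 1 H
  1 × N: no H
  1 × O (charge -1): no H
  Total hydrogens = 7.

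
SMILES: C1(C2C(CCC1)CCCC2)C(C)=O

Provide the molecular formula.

C12H20O

Heavy atoms from the SMILES: 12 C, 1 O.
Implicit hydrogens by atom environment:
  7 × C: 2 H each → 14
  3 × C: 1 H each → 3
  1 × C: 3 H
  1 × C: no H
  1 × O: no H
  Total hydrogens = 20.
Molecular formula: C12H20O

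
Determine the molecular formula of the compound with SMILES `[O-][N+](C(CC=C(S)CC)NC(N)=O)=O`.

Heavy atoms from the SMILES: 7 C, 3 N, 3 O, 1 S.
Implicit hydrogens by atom environment:
  2 × C: 2 H each → 4
  2 × C: 1 H each → 2
  2 × C: no H
  2 × O: no H
  1 × C: 3 H
  1 × N: 2 H
  1 × N: 1 H
  1 × N (charge +1): no H
  1 × O (charge -1): no H
  1 × S: 1 H
  Total hydrogens = 13.
Molecular formula: C7H13N3O3S

C7H13N3O3S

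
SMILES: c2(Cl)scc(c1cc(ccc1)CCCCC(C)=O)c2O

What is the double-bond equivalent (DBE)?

8

Molecular formula from the SMILES: C16H17ClO2S.
DoU = (2C + 2 + N − H − X)/2 = (2·16 + 2 + 0 − 17 − 1)/2 = 16/2 = 8.
(Structurally: 2 ring(s) + 6 π bond(s) = 8.)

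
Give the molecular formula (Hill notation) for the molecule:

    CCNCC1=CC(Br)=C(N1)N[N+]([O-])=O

C7H11BrN4O2

Heavy atoms from the SMILES: 1 Br, 7 C, 4 N, 2 O.
Implicit hydrogens by atom environment:
  3 × C (aromatic): no H
  2 × C: 2 H each → 4
  2 × N: 1 H each → 2
  1 × Br: no H
  1 × C: 3 H
  1 × C (aromatic): 1 H
  1 × N (aromatic): 1 H
  1 × N (charge +1): no H
  1 × O: no H
  1 × O (charge -1): no H
  Total hydrogens = 11.
Molecular formula: C7H11BrN4O2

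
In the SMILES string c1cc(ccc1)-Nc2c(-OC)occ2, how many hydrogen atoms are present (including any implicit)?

Hydrogens are implicit in SMILES; fill each atom to its normal valence:
  7 × C (aromatic): 1 H each → 7
  3 × C (aromatic): no H
  1 × C: 3 H
  1 × N: 1 H
  1 × O (aromatic): no H
  1 × O: no H
  Total hydrogens = 11.

11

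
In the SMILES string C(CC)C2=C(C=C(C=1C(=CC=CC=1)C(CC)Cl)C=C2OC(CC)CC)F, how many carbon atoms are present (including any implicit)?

The symbol for carbon appears 23 times in the SMILES. (Cl is a single chlorine, not C + l.)

23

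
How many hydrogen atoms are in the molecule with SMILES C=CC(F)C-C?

9

Hydrogens are implicit in SMILES; fill each atom to its normal valence:
  2 × C: 2 H each → 4
  2 × C: 1 H each → 2
  1 × C: 3 H
  1 × F: no H
  Total hydrogens = 9.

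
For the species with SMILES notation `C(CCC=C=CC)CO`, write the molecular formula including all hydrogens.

Heavy atoms from the SMILES: 8 C, 1 O.
Implicit hydrogens by atom environment:
  4 × C: 2 H each → 8
  2 × C: 1 H each → 2
  1 × C: 3 H
  1 × C: no H
  1 × O: 1 H
  Total hydrogens = 14.
Molecular formula: C8H14O

C8H14O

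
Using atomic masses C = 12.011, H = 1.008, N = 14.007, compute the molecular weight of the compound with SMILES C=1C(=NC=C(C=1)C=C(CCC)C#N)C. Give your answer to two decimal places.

Molecular formula: C12H14N2.
M = 12×12.011 + 14×1.008 + 2×14.007 = 186.26 g/mol.

186.26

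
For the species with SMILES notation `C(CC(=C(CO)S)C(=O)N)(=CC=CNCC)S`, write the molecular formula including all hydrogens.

C11H18N2O2S2

Heavy atoms from the SMILES: 11 C, 2 N, 2 O, 2 S.
Implicit hydrogens by atom environment:
  4 × C: no H
  3 × C: 2 H each → 6
  3 × C: 1 H each → 3
  2 × S: 1 H each → 2
  1 × C: 3 H
  1 × N: 2 H
  1 × N: 1 H
  1 × O: 1 H
  1 × O: no H
  Total hydrogens = 18.
Molecular formula: C11H18N2O2S2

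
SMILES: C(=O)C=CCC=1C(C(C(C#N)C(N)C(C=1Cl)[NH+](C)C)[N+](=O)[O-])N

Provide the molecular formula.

C14H21ClN5O3+

Heavy atoms from the SMILES: 14 C, 1 Cl, 5 N, 3 O.
Implicit hydrogens by atom environment:
  8 × C: 1 H each → 8
  3 × C: no H
  2 × C: 3 H each → 6
  2 × N: 2 H each → 4
  2 × O: no H
  1 × C: 2 H
  1 × Cl: no H
  1 × N (charge +1): 1 H
  1 × N: no H
  1 × N (charge +1): no H
  1 × O (charge -1): no H
  Total hydrogens = 21.
Net charge +1.
Molecular formula: C14H21ClN5O3+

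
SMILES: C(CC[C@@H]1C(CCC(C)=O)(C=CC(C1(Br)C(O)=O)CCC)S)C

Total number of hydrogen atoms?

Hydrogens are implicit in SMILES; fill each atom to its normal valence:
  7 × C: 2 H each → 14
  4 × C: 1 H each → 4
  4 × C: no H
  3 × C: 3 H each → 9
  2 × O: no H
  1 × Br: no H
  1 × O: 1 H
  1 × S: 1 H
  Total hydrogens = 29.

29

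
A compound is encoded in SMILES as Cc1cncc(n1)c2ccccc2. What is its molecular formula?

Heavy atoms from the SMILES: 11 C, 2 N.
Implicit hydrogens by atom environment:
  7 × C (aromatic): 1 H each → 7
  3 × C (aromatic): no H
  2 × N (aromatic): no H
  1 × C: 3 H
  Total hydrogens = 10.
Molecular formula: C11H10N2

C11H10N2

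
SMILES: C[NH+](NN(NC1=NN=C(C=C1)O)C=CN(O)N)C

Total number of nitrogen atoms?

8

The symbol for nitrogen appears 8 times in the SMILES.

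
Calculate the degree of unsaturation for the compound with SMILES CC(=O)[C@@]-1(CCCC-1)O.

2

Molecular formula from the SMILES: C7H12O2.
DoU = (2C + 2 + N − H − X)/2 = (2·7 + 2 + 0 − 12 − 0)/2 = 4/2 = 2.
(Structurally: 1 ring(s) + 1 π bond(s) = 2.)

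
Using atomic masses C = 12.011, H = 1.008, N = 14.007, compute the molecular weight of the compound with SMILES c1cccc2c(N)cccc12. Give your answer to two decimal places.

143.19

Molecular formula: C10H9N.
M = 10×12.011 + 9×1.008 + 1×14.007 = 143.19 g/mol.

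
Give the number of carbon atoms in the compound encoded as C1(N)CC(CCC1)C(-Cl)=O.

The symbol for carbon appears 7 times in the SMILES. (Cl is a single chlorine, not C + l.)

7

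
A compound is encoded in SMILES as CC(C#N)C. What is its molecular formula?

Heavy atoms from the SMILES: 4 C, 1 N.
Implicit hydrogens by atom environment:
  2 × C: 3 H each → 6
  1 × C: 1 H
  1 × C: no H
  1 × N: no H
  Total hydrogens = 7.
Molecular formula: C4H7N

C4H7N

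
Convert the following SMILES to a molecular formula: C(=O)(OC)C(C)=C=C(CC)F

C8H11FO2

Heavy atoms from the SMILES: 8 C, 1 F, 2 O.
Implicit hydrogens by atom environment:
  4 × C: no H
  3 × C: 3 H each → 9
  2 × O: no H
  1 × C: 2 H
  1 × F: no H
  Total hydrogens = 11.
Molecular formula: C8H11FO2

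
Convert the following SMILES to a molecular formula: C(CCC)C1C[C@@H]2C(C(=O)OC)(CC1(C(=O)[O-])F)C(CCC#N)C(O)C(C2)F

Heavy atoms from the SMILES: 20 C, 2 F, 1 N, 5 O.
Implicit hydrogens by atom environment:
  8 × C: 2 H each → 16
  5 × C: 1 H each → 5
  5 × C: no H
  3 × O: no H
  2 × C: 3 H each → 6
  2 × F: no H
  1 × N: no H
  1 × O: 1 H
  1 × O (charge -1): no H
  Total hydrogens = 28.
Net charge -1.
Molecular formula: C20H28F2NO5-

C20H28F2NO5-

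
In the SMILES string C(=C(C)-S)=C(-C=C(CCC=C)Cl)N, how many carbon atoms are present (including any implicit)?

The symbol for carbon appears 10 times in the SMILES. (Cl is a single chlorine, not C + l.)

10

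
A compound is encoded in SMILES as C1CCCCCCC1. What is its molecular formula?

C8H16

Heavy atoms from the SMILES: 8 C.
Implicit hydrogens by atom environment:
  8 × C: 2 H each → 16
  Total hydrogens = 16.
Molecular formula: C8H16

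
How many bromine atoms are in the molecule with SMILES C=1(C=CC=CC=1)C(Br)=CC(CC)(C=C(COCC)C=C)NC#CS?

The symbol for bromine appears 1 time in the SMILES.

1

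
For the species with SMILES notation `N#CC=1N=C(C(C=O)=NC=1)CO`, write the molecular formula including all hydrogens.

Heavy atoms from the SMILES: 7 C, 3 N, 2 O.
Implicit hydrogens by atom environment:
  3 × C (aromatic): no H
  2 × N (aromatic): no H
  1 × C: 2 H
  1 × C (aromatic): 1 H
  1 × C: 1 H
  1 × C: no H
  1 × N: no H
  1 × O: 1 H
  1 × O: no H
  Total hydrogens = 5.
Molecular formula: C7H5N3O2

C7H5N3O2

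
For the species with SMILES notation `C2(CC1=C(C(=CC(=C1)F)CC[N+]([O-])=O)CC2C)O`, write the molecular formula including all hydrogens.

C13H16FNO3

Heavy atoms from the SMILES: 13 C, 1 F, 1 N, 3 O.
Implicit hydrogens by atom environment:
  4 × C: 2 H each → 8
  4 × C (aromatic): no H
  2 × C (aromatic): 1 H each → 2
  2 × C: 1 H each → 2
  1 × C: 3 H
  1 × F: no H
  1 × N (charge +1): no H
  1 × O: 1 H
  1 × O: no H
  1 × O (charge -1): no H
  Total hydrogens = 16.
Molecular formula: C13H16FNO3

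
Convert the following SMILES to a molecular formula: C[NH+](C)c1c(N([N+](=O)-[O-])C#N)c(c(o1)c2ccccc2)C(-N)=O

Heavy atoms from the SMILES: 14 C, 5 N, 4 O.
Implicit hydrogens by atom environment:
  5 × C (aromatic): 1 H each → 5
  5 × C (aromatic): no H
  2 × C: 3 H each → 6
  2 × C: no H
  2 × N: no H
  2 × O: no H
  1 × N: 2 H
  1 × N (charge +1): 1 H
  1 × N (charge +1): no H
  1 × O (aromatic): no H
  1 × O (charge -1): no H
  Total hydrogens = 14.
Net charge +1.
Molecular formula: C14H14N5O4+

C14H14N5O4+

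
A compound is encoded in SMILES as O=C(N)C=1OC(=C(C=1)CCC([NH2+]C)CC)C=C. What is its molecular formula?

C13H21N2O2+

Heavy atoms from the SMILES: 13 C, 2 N, 2 O.
Implicit hydrogens by atom environment:
  4 × C: 2 H each → 8
  3 × C (aromatic): no H
  2 × C: 3 H each → 6
  2 × C: 1 H each → 2
  1 × C (aromatic): 1 H
  1 × C: no H
  1 × N: 2 H
  1 × N (charge +1): 2 H
  1 × O (aromatic): no H
  1 × O: no H
  Total hydrogens = 21.
Net charge +1.
Molecular formula: C13H21N2O2+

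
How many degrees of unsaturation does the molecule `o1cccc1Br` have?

3

Molecular formula from the SMILES: C4H3BrO.
DoU = (2C + 2 + N − H − X)/2 = (2·4 + 2 + 0 − 3 − 1)/2 = 6/2 = 3.
(Structurally: 1 ring(s) + 2 π bond(s) = 3.)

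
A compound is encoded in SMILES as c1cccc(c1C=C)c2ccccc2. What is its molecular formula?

C14H12

Heavy atoms from the SMILES: 14 C.
Implicit hydrogens by atom environment:
  9 × C (aromatic): 1 H each → 9
  3 × C (aromatic): no H
  1 × C: 2 H
  1 × C: 1 H
  Total hydrogens = 12.
Molecular formula: C14H12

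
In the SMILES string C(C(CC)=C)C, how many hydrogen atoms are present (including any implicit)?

12

Hydrogens are implicit in SMILES; fill each atom to its normal valence:
  3 × C: 2 H each → 6
  2 × C: 3 H each → 6
  1 × C: no H
  Total hydrogens = 12.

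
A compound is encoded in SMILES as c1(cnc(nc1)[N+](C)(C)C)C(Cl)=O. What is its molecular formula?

Heavy atoms from the SMILES: 8 C, 1 Cl, 3 N, 1 O.
Implicit hydrogens by atom environment:
  3 × C: 3 H each → 9
  2 × C (aromatic): 1 H each → 2
  2 × C (aromatic): no H
  2 × N (aromatic): no H
  1 × C: no H
  1 × Cl: no H
  1 × N (charge +1): no H
  1 × O: no H
  Total hydrogens = 11.
Net charge +1.
Molecular formula: C8H11ClN3O+

C8H11ClN3O+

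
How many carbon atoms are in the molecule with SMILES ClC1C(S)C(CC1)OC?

6

The symbol for carbon appears 6 times in the SMILES. (Cl is a single chlorine, not C + l.)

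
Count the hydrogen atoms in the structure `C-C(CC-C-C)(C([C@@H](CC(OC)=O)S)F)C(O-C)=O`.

23

Hydrogens are implicit in SMILES; fill each atom to its normal valence:
  4 × C: 3 H each → 12
  4 × C: 2 H each → 8
  4 × O: no H
  3 × C: no H
  2 × C: 1 H each → 2
  1 × F: no H
  1 × S: 1 H
  Total hydrogens = 23.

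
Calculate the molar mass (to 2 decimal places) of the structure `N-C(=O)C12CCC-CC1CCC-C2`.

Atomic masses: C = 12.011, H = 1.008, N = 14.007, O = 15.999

Molecular formula: C11H19NO.
M = 11×12.011 + 19×1.008 + 1×14.007 + 1×15.999 = 181.28 g/mol.

181.28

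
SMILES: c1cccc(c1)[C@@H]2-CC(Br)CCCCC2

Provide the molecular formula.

C14H19Br

Heavy atoms from the SMILES: 1 Br, 14 C.
Implicit hydrogens by atom environment:
  6 × C: 2 H each → 12
  5 × C (aromatic): 1 H each → 5
  2 × C: 1 H each → 2
  1 × Br: no H
  1 × C (aromatic): no H
  Total hydrogens = 19.
Molecular formula: C14H19Br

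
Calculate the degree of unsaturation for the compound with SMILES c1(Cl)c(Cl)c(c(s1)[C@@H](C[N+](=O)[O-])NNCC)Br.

4

Molecular formula from the SMILES: C8H10BrCl2N3O2S.
DoU = (2C + 2 + N − H − X)/2 = (2·8 + 2 + 3 − 10 − 3)/2 = 8/2 = 4.
(Structurally: 1 ring(s) + 3 π bond(s) = 4.)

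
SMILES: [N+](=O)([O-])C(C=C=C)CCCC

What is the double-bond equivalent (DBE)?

Molecular formula from the SMILES: C8H13NO2.
DoU = (2C + 2 + N − H − X)/2 = (2·8 + 2 + 1 − 13 − 0)/2 = 6/2 = 3.
(Structurally: 0 ring(s) + 3 π bond(s) = 3.)

3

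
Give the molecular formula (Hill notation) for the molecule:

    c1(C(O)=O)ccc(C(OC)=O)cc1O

Heavy atoms from the SMILES: 9 C, 5 O.
Implicit hydrogens by atom environment:
  3 × C (aromatic): 1 H each → 3
  3 × C (aromatic): no H
  3 × O: no H
  2 × C: no H
  2 × O: 1 H each → 2
  1 × C: 3 H
  Total hydrogens = 8.
Molecular formula: C9H8O5

C9H8O5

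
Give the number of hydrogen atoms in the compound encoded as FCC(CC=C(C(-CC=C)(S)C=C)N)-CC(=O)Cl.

19

Hydrogens are implicit in SMILES; fill each atom to its normal valence:
  6 × C: 2 H each → 12
  4 × C: 1 H each → 4
  3 × C: no H
  1 × Cl: no H
  1 × F: no H
  1 × N: 2 H
  1 × O: no H
  1 × S: 1 H
  Total hydrogens = 19.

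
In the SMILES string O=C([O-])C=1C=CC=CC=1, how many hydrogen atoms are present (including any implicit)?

Hydrogens are implicit in SMILES; fill each atom to its normal valence:
  5 × C (aromatic): 1 H each → 5
  1 × C (aromatic): no H
  1 × C: no H
  1 × O: no H
  1 × O (charge -1): no H
  Total hydrogens = 5.

5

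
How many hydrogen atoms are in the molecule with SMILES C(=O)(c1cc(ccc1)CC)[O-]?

Hydrogens are implicit in SMILES; fill each atom to its normal valence:
  4 × C (aromatic): 1 H each → 4
  2 × C (aromatic): no H
  1 × C: 3 H
  1 × C: 2 H
  1 × C: no H
  1 × O: no H
  1 × O (charge -1): no H
  Total hydrogens = 9.

9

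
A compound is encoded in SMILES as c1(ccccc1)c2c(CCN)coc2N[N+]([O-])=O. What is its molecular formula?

C12H13N3O3

Heavy atoms from the SMILES: 12 C, 3 N, 3 O.
Implicit hydrogens by atom environment:
  6 × C (aromatic): 1 H each → 6
  4 × C (aromatic): no H
  2 × C: 2 H each → 4
  1 × N: 2 H
  1 × N: 1 H
  1 × N (charge +1): no H
  1 × O (aromatic): no H
  1 × O: no H
  1 × O (charge -1): no H
  Total hydrogens = 13.
Molecular formula: C12H13N3O3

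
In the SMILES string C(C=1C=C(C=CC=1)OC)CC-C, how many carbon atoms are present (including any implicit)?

The symbol for carbon appears 11 times in the SMILES.

11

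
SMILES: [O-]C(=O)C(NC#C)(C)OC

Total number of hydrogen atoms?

8

Hydrogens are implicit in SMILES; fill each atom to its normal valence:
  3 × C: no H
  2 × C: 3 H each → 6
  2 × O: no H
  1 × C: 1 H
  1 × N: 1 H
  1 × O (charge -1): no H
  Total hydrogens = 8.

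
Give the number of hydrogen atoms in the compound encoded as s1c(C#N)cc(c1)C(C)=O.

5

Hydrogens are implicit in SMILES; fill each atom to its normal valence:
  2 × C (aromatic): 1 H each → 2
  2 × C (aromatic): no H
  2 × C: no H
  1 × C: 3 H
  1 × N: no H
  1 × O: no H
  1 × S (aromatic): no H
  Total hydrogens = 5.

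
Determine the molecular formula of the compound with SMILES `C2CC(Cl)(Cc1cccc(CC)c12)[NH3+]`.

Heavy atoms from the SMILES: 12 C, 1 Cl, 1 N.
Implicit hydrogens by atom environment:
  4 × C: 2 H each → 8
  3 × C (aromatic): 1 H each → 3
  3 × C (aromatic): no H
  1 × C: 3 H
  1 × C: no H
  1 × Cl: no H
  1 × N (charge +1): 3 H
  Total hydrogens = 17.
Net charge +1.
Molecular formula: C12H17ClN+

C12H17ClN+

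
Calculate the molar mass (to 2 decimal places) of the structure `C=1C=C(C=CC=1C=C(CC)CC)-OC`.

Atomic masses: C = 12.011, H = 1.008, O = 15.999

190.29

Molecular formula: C13H18O.
M = 13×12.011 + 18×1.008 + 1×15.999 = 190.29 g/mol.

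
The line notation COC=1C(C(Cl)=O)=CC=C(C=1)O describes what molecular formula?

C8H7ClO3

Heavy atoms from the SMILES: 8 C, 1 Cl, 3 O.
Implicit hydrogens by atom environment:
  3 × C (aromatic): 1 H each → 3
  3 × C (aromatic): no H
  2 × O: no H
  1 × C: 3 H
  1 × C: no H
  1 × Cl: no H
  1 × O: 1 H
  Total hydrogens = 7.
Molecular formula: C8H7ClO3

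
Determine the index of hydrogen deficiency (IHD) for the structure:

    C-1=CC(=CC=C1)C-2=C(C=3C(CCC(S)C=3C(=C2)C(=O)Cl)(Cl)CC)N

10

Molecular formula from the SMILES: C19H19Cl2NOS.
DoU = (2C + 2 + N − H − X)/2 = (2·19 + 2 + 1 − 19 − 2)/2 = 20/2 = 10.
(Structurally: 3 ring(s) + 7 π bond(s) = 10.)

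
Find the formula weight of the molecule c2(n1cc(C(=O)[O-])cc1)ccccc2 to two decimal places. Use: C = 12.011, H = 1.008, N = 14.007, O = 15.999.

Molecular formula: C11H8NO2-.
M = 11×12.011 + 8×1.008 + 1×14.007 + 2×15.999 = 186.19 g/mol.

186.19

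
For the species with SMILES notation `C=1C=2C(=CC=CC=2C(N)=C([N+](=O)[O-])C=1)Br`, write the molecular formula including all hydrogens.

C10H7BrN2O2

Heavy atoms from the SMILES: 1 Br, 10 C, 2 N, 2 O.
Implicit hydrogens by atom environment:
  5 × C (aromatic): 1 H each → 5
  5 × C (aromatic): no H
  1 × Br: no H
  1 × N: 2 H
  1 × N (charge +1): no H
  1 × O: no H
  1 × O (charge -1): no H
  Total hydrogens = 7.
Molecular formula: C10H7BrN2O2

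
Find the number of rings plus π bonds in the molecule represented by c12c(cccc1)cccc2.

Molecular formula from the SMILES: C10H8.
DoU = (2C + 2 + N − H − X)/2 = (2·10 + 2 + 0 − 8 − 0)/2 = 14/2 = 7.
(Structurally: 2 ring(s) + 5 π bond(s) = 7.)

7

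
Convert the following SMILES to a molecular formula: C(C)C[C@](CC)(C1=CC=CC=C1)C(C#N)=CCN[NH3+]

C16H24N3+

Heavy atoms from the SMILES: 16 C, 3 N.
Implicit hydrogens by atom environment:
  5 × C (aromatic): 1 H each → 5
  4 × C: 2 H each → 8
  3 × C: no H
  2 × C: 3 H each → 6
  1 × C: 1 H
  1 × C (aromatic): no H
  1 × N (charge +1): 3 H
  1 × N: 1 H
  1 × N: no H
  Total hydrogens = 24.
Net charge +1.
Molecular formula: C16H24N3+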